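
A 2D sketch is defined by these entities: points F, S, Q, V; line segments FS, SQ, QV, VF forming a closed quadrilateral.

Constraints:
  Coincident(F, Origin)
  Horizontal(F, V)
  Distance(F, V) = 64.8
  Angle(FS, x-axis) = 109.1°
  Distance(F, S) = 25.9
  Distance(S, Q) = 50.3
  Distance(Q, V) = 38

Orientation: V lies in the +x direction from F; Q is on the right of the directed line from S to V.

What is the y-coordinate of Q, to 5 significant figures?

-10.011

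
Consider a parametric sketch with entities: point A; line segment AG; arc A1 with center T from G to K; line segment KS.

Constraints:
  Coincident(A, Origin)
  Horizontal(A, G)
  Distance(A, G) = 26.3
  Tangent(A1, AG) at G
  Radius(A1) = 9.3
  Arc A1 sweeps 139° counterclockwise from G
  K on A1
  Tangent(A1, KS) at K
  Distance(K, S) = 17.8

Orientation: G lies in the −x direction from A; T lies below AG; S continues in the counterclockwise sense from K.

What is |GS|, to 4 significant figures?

28.94

On A1, G sits at bearing 90° from T; a 139° counterclockwise sweep puts K at bearing 229°, so K = T + 9.3·(cos 229°, sin 229°) = (-32.40, -16.32). A1 meets KS tangentially, so TK is at right angles to KS, so KS runs along (−sin 229°, cos 229°); with |KS| = 17.8, S = (-18.97, -28.00). Then |GS| = |S − G| = 28.94.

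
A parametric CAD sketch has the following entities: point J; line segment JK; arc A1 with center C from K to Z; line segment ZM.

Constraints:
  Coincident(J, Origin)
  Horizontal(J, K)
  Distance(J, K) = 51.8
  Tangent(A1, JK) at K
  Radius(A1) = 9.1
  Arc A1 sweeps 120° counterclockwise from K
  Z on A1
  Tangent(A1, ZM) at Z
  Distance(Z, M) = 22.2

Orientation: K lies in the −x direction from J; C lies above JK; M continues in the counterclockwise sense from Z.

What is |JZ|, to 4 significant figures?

45.99

J is at the origin; JK is horizontal with |JK| = 51.8 and K on the −x side, so K = (-51.80, 0.000). A1 meets JK tangentially, so CK is at right angles to JK, so C = K + (0, 9.1) = (-51.80, 9.100). On A1, K sits at bearing -90° from C; a 120° counterclockwise sweep puts Z at bearing 30°, so Z = C + 9.1·(cos 30°, sin 30°) = (-43.92, 13.65). Then |JZ| = |Z − J| = 45.99.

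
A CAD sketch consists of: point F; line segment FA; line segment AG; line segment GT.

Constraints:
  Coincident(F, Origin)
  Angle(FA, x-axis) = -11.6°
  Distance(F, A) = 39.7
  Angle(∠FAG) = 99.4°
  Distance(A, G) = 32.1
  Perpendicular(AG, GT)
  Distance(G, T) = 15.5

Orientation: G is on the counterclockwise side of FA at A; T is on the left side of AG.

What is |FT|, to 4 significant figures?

45.26

F is at the origin; FA runs at -11.6° with length 39.7, so A = 39.7·(cos -11.6°, sin -11.6°) = (38.89, -7.983). ∠FAG = 99.4°, so AG runs at -11.6° + (180° − 99.4°) = 69.00° from the x-axis; with |AG| = 32.1, G = A + 32.1·(cos 69.00°, sin 69.00°) = (50.39, 21.99). AG is perpendicular to GT; with |GT| = 15.5 on the left of AG, T = G + 15.5·(-0.9336, 0.3584) = (35.92, 27.54). Then |FT| = |T − F| = 45.26.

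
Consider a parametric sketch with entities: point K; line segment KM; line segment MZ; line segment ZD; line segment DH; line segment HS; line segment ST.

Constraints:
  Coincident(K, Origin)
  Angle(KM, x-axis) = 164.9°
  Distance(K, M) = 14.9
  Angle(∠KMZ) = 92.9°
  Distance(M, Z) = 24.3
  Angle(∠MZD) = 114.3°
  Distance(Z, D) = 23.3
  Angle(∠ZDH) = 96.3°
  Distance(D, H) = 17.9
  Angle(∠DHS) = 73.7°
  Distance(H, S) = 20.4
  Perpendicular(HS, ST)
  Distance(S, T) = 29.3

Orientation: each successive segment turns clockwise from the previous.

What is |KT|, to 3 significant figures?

44.1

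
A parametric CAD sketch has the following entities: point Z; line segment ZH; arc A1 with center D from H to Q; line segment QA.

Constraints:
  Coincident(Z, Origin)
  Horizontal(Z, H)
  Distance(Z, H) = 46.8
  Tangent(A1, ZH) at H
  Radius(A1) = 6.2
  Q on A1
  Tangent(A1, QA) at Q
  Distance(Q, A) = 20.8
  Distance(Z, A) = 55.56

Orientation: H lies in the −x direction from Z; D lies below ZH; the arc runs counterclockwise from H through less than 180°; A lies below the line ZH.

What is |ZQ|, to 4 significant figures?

53.38

Checks: ∠(DH, HZ) = 90.00° ✓; |DH| = 6.200 ✓; |DQ| = 6.200 ✓; ∠(DQ, QA) = 90.00° ✓; |QA| = 20.80 ✓; |ZA| = 55.56 ✓.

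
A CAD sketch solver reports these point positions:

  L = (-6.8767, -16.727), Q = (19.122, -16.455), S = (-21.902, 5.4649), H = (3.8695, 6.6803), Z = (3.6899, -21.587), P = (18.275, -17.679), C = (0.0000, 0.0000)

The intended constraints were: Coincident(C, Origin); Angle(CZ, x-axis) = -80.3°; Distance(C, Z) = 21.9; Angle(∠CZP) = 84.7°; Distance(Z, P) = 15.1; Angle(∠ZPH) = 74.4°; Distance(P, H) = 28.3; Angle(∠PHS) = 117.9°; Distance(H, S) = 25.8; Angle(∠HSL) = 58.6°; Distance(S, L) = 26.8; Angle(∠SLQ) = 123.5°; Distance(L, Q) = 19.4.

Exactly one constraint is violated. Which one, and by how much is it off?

Distance(L, Q) = 19.4 — off by 6.60.

C = (0.00, 0.00) ✓; CZ at -80.30° ✓; |CZ| = 21.90 ✓; ∠CZP = 84.70° ✓; |ZP| = 15.10 ✓; ∠ZPH = 74.40° ✓; |PH| = 28.30 ✓; ∠PHS = 117.9° ✓; |HS| = 25.80 ✓; ∠HSL = 58.60° ✓; |SL| = 26.80 ✓; ∠SLQ = 123.5° ✓; |LQ| = 26.00 ✗.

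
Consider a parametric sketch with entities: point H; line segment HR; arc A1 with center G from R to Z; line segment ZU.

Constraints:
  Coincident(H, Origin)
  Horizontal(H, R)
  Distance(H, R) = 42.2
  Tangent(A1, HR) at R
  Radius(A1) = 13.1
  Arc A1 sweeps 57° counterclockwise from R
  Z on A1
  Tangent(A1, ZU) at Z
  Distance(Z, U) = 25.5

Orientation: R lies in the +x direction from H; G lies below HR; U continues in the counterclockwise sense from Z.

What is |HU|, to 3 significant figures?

32.4

H is at the origin; H and R share the same y with |HR| = 42.2 and R on the +x side, so R = (42.2, 0.00). The tangent condition forces GR to be normal to HR, so G = R + (0, -13.1) = (42.2, -13.1). On A1, R sits at bearing 90° from G; a 57° counterclockwise sweep puts Z at bearing 147°, so Z = G + 13.1·(cos 147°, sin 147°) = (31.2, -5.97). Since A1 is tangent to ZU there, GZ ⟂ ZU, so ZU runs along (−sin 147°, cos 147°); with |ZU| = 25.5, U = (17.3, -27.4). Then |HU| = |U − H| = 32.4.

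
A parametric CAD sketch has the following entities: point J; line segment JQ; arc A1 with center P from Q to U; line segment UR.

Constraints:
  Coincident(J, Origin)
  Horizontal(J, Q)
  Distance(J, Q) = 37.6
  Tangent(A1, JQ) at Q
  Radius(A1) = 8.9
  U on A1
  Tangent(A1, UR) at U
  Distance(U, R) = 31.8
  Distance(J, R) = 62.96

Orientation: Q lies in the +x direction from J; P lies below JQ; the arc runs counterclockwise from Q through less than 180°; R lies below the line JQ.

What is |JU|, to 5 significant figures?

33.398

Checks: |PQ| = 8.900 ✓; |PU| = 8.900 ✓; ∠(PU, UR) = 90.00° ✓; |UR| = 31.80 ✓; |JR| = 62.96 ✓.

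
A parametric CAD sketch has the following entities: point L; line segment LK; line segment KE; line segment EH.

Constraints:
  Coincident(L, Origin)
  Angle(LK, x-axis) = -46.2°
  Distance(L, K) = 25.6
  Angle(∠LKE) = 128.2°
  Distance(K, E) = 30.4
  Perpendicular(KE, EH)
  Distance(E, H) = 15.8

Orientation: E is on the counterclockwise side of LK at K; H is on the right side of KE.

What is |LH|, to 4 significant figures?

58.54

L is at the origin; LK runs at -46.2° with length 25.6, so K = 25.6·(cos -46.2°, sin -46.2°) = (17.72, -18.48). ∠LKE = 128.2°, so KE runs at -46.2° + (180° − 128.2°) = 5.600° from the x-axis; with |KE| = 30.4, E = K + 30.4·(cos 5.600°, sin 5.600°) = (47.97, -15.51). KE ⟂ EH; with |EH| = 15.8 on the right of KE, H = E + 15.8·(0.09758, -0.9952) = (49.52, -31.24). Then |LH| = |H − L| = 58.54.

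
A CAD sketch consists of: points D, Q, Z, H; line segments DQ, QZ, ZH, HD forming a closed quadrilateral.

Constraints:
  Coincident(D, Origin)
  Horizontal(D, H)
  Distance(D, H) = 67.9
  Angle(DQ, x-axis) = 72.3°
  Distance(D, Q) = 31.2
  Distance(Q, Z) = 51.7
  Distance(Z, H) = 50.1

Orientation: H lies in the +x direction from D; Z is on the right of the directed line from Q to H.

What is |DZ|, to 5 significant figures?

30.110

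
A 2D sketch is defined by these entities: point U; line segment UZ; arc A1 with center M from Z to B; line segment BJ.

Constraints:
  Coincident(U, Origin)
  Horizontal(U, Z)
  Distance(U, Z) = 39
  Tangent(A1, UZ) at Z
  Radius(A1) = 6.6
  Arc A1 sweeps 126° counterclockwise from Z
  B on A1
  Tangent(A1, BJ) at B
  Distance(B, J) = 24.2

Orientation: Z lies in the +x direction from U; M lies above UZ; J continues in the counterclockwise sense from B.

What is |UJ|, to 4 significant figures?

42.55

U is at the origin; U and Z share the same y with |UZ| = 39.0 and Z on the +x side, so Z = (39.00, 0.000). The tangent condition forces MZ to be normal to UZ, so M = Z + (0, 6.6) = (39.00, 6.600). On A1, Z sits at bearing -90° from M; a 126° counterclockwise sweep puts B at bearing 36°, so B = M + 6.6·(cos 36°, sin 36°) = (44.34, 10.48). The tangent condition forces MB to be normal to BJ, so BJ runs along (−sin 36°, cos 36°); with |BJ| = 24.2, J = (30.12, 30.06). Then |UJ| = |J − U| = 42.55.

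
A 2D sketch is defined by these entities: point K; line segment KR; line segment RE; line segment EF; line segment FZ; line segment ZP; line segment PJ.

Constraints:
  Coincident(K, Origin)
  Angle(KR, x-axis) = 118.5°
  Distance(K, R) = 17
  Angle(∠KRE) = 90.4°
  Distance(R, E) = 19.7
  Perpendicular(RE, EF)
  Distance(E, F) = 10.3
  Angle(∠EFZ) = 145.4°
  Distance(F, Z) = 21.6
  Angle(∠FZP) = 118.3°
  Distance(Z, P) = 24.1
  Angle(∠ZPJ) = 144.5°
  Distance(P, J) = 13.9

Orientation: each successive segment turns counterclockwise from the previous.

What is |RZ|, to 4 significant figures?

29.05

K is at the origin; KR runs at 118.5° with length 17.0, so R = (-8.112, 14.94). ∠KRE = 90.4° gives RE at -151.9° from the x-axis; with |RE| = 19.7, E = (-25.49, 5.661). RE ⟂ EF, so EF runs at -61.90°; with |EF| = 10.3, F = (-20.64, -3.425). ∠EFZ = 145.4° gives FZ at -27.30° from the x-axis; with |FZ| = 21.6, Z = (-1.444, -13.33). Then |RZ| = |Z − R| = 29.05.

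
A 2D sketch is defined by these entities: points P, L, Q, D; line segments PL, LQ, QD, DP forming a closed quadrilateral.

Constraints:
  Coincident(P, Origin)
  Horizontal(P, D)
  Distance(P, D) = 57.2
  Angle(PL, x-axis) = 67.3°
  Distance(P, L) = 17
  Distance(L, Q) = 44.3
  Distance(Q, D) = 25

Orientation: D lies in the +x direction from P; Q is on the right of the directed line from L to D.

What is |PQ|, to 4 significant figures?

40.93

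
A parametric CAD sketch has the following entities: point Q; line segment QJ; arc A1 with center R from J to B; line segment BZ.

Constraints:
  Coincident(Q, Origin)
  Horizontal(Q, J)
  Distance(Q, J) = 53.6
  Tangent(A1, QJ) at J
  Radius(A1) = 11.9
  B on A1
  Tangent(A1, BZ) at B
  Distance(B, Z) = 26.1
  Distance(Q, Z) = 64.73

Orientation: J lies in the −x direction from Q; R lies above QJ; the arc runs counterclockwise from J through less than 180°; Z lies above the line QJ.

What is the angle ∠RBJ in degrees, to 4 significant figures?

35.79°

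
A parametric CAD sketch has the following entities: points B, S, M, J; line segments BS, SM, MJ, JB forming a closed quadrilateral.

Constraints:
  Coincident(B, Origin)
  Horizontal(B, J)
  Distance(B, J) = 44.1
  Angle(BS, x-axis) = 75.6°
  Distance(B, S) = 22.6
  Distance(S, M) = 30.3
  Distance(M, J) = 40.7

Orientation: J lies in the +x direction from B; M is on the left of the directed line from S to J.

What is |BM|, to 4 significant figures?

49.41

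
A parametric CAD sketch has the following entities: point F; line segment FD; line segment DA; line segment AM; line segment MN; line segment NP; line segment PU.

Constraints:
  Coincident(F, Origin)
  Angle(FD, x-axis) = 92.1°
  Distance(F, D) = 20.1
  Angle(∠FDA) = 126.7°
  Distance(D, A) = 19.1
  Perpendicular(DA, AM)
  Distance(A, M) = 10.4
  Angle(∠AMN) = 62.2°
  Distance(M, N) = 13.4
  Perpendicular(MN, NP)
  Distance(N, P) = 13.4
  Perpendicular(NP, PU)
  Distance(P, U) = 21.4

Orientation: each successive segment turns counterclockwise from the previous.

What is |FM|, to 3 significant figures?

31.6

F is at the origin; FD runs at 92.1° with length 20.1, so D = (-0.737, 20.1). ∠FDA = 126.7° gives DA at 145° from the x-axis; with |DA| = 19.1, A = (-16.5, 30.9). DA ⟂ AM, so AM runs at -125°; with |AM| = 10.4, M = (-22.4, 22.4). Then |FM| = |M − F| = 31.6.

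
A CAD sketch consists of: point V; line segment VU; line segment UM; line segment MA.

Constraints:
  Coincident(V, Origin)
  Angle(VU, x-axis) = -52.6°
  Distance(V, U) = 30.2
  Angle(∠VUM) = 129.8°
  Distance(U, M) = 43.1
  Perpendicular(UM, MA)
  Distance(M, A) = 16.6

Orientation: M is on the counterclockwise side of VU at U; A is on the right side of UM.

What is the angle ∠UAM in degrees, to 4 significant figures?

68.94°

V is at the origin; VU runs at -52.6° with length 30.2, so U = 30.2·(cos -52.6°, sin -52.6°) = (18.34, -23.99). ∠VUM = 129.8°, so UM runs at -52.6° + (180° − 129.8°) = -2.400° from the x-axis; with |UM| = 43.1, M = U + 43.1·(cos -2.400°, sin -2.400°) = (61.40, -25.80). UM ⟂ MA; with |MA| = 16.6 on the right of UM, A = M + 16.6·(-0.04188, -0.9991) = (60.71, -42.38). Then cos ∠UAM = AU·AM / (|AU||AM|), giving 68.94°.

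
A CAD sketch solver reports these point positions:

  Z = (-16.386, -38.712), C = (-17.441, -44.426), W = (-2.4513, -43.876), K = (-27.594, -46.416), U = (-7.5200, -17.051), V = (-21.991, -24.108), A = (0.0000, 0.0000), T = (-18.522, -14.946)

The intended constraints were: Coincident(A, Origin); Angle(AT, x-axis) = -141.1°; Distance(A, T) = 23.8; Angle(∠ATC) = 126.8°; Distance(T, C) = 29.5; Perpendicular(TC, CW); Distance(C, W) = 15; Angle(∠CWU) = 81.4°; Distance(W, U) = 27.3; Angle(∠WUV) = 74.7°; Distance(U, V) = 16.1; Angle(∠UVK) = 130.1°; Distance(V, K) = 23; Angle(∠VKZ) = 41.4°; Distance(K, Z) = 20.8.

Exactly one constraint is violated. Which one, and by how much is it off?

Distance(K, Z) = 20.8 — off by 7.20.

A = (0.00, 0.00) ✓; AT at -141.1° ✓; |AT| = 23.80 ✓; ∠ATC = 126.8° ✓; |TC| = 29.50 ✓; ∠(TC, CW) = 90.00° ✓; |CW| = 15.00 ✓; ∠CWU = 81.40° ✓; |WU| = 27.30 ✓; ∠WUV = 74.70° ✓; |UV| = 16.10 ✓; ∠UVK = 130.1° ✓; |VK| = 23.00 ✓; ∠VKZ = 41.40° ✓; |KZ| = 13.60 ✗.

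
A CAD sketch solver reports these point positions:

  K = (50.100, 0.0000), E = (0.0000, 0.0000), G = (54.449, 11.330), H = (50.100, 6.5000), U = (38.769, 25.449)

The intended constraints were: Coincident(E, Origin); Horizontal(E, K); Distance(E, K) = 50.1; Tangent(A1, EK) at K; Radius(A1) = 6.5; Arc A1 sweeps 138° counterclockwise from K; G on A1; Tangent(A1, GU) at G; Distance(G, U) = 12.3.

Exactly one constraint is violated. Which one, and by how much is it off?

Distance(G, U) = 12.3 — off by 8.80.

E = (0.00, 0.00) ✓; E.y = 0.00, K.y = 0.00 ✓; |EK| = 50.10 ✓; ∠(HK, KE) = 90.00° ✓; |HK| = 6.500 ✓; bearing(H→G) − bearing(H→K) = 138.0° ✓; |HG| = 6.499 ✓; ∠(HG, GU) = 90.00° ✓; |GU| = 21.10 ✗.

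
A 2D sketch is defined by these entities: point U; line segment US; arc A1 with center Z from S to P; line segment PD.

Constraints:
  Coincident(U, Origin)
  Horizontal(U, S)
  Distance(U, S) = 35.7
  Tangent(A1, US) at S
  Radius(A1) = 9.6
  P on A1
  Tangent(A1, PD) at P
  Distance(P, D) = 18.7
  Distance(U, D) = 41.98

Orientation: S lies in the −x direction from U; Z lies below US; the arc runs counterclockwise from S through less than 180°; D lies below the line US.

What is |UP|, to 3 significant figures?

45.6

U is at the origin; U and S share the same y with |US| = 35.7 and S on the −x side, so S = (-35.7, 0.00). Since A1 is tangent to US there, ZS ⟂ US, so Z = S + (0, -9.6) = (-35.7, -9.60). Since ZP ⟂ PD (tangency), |ZD| = √(9.6² + 18.7²) = 21.0 regardless of where P sits on A1. So D lies on both circle(U, 41.98) and circle(Z, 21.0); the below-US intersection is D = (-29.6, -29.7). P is the foot of the tangent from D: P = (-42.6, -16.3).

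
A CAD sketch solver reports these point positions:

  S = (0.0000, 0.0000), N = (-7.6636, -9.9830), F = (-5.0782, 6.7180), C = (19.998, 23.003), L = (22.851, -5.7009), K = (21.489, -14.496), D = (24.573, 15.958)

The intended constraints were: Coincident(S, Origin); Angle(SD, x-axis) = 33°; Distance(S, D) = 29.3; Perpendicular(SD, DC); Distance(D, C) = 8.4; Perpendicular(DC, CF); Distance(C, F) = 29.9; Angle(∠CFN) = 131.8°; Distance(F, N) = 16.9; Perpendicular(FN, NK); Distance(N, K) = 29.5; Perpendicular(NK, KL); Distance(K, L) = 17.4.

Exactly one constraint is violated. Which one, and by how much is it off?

Distance(K, L) = 17.4 — off by 8.50.

S = (0.00, 0.00) ✓; SD at 33.00° ✓; |SD| = 29.30 ✓; ∠(SD, DC) = 90.00° ✓; |DC| = 8.400 ✓; ∠(DC, CF) = 90.00° ✓; |CF| = 29.90 ✓; ∠CFN = 131.8° ✓; |FN| = 16.90 ✓; ∠(FN, NK) = 90.00° ✓; |NK| = 29.50 ✓; ∠(NK, KL) = 90.00° ✓; |KL| = 8.900 ✗.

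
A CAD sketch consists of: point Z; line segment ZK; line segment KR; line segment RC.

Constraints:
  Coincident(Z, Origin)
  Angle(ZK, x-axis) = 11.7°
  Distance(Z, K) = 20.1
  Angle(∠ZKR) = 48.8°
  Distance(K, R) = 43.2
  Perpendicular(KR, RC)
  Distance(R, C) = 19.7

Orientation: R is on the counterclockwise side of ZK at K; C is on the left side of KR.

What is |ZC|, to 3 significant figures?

30.3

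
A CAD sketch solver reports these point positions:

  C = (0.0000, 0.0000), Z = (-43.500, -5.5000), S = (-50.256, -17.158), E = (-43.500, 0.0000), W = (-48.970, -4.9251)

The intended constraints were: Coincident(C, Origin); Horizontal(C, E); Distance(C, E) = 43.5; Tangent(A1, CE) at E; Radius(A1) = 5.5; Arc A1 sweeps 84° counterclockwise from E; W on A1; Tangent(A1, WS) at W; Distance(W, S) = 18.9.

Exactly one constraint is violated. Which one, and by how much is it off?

Distance(W, S) = 18.9 — off by 6.60.

C = (0.00, 0.00) ✓; C.y = 0.00, E.y = 0.00 ✓; |CE| = 43.50 ✓; ∠(ZE, EC) = 90.00° ✓; |ZE| = 5.500 ✓; bearing(Z→W) − bearing(Z→E) = 84.00° ✓; |ZW| = 5.500 ✓; ∠(ZW, WS) = 90.00° ✓; |WS| = 12.30 ✗.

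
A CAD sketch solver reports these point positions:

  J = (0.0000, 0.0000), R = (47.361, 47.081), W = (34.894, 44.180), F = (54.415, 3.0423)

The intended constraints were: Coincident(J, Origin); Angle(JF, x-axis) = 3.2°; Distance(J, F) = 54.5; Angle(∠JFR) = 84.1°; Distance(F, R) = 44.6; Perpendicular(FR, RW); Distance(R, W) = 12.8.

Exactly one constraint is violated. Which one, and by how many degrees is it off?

Perpendicular(FR, RW) — off by 4.00°.

J = (0.00, 0.00) ✓; JF at 3.200° ✓; |JF| = 54.50 ✓; ∠JFR = 84.10° ✓; |FR| = 44.60 ✓; ∠(FR, RW) = 94.00° ✗; |RW| = 12.80 ✓.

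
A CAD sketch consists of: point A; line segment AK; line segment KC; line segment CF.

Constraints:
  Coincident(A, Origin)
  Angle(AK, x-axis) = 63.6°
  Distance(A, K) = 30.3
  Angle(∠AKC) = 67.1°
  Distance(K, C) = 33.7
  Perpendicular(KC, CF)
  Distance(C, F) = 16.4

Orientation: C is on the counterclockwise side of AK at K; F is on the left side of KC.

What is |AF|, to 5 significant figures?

24.750

∠AKC = 67.1°, so KC runs at 63.6° + (180° − 67.1°) = 176.50° from the x-axis; with |KC| = 33.7, C = K + 33.7·(cos 176.50°, sin 176.50°) = (-20.165, 29.197). The perpendicularity gives CF at right angles to KC; with |CF| = 16.4 on the left of KC, F = C + 16.4·(-0.061049, -0.99813) = (-21.166, 12.828). Then |AF| = |F − A| = 24.750.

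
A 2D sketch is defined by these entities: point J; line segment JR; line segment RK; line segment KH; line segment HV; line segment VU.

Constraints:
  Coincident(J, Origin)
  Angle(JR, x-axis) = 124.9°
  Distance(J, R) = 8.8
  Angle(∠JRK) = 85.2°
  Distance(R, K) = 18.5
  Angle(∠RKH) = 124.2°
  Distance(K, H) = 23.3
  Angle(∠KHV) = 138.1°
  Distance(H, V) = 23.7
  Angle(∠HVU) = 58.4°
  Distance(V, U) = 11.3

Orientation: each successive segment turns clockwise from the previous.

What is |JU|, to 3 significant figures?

32.8

J is at the origin; JR runs at 124.9° with length 8.8, so R = (-5.03, 7.22). ∠JRK = 85.2° gives RK at 30.1° from the x-axis; with |RK| = 18.5, K = (11.0, 16.5). ∠RKH = 124.2° gives KH at -25.7° from the x-axis; with |KH| = 23.3, H = (32.0, 6.39). ∠KHV = 138.1° gives HV at -67.6° from the x-axis; with |HV| = 23.7, V = (41.0, -15.5). ∠HVU = 58.4° gives VU at 171° from the x-axis; with |VU| = 11.3, U = (29.8, -13.7). Then |JU| = |U − J| = 32.8.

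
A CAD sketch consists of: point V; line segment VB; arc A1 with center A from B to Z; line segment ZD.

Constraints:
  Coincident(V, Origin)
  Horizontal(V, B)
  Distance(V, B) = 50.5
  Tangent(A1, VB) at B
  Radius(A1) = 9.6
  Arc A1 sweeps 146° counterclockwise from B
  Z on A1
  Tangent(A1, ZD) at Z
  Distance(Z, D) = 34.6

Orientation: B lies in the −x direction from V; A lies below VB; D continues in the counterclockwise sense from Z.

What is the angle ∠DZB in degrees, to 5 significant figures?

107.00°

On A1, B sits at bearing 90° from A; a 146° counterclockwise sweep puts Z at bearing 236°, so Z = A + 9.6·(cos 236°, sin 236°) = (-55.868, -17.559). The tangent condition forces AZ to be normal to ZD, so ZD runs along (−sin 236°, cos 236°); with |ZD| = 34.6, D = (-27.184, -36.907). Then cos ∠DZB = ZD·ZB / (|ZD||ZB|), giving 107.00°.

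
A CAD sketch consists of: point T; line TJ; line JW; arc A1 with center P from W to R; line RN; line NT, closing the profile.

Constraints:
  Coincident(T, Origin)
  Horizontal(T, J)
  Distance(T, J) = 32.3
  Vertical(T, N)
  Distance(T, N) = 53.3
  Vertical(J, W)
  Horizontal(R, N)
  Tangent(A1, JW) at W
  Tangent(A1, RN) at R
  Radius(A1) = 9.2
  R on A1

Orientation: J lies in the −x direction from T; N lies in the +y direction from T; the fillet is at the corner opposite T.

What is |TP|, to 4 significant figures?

49.78

T is at the origin; TJ is horizontal with |TJ| = 32.3 and J on the −x side, so J = (-32.30, 0.000). TN is vertical with |TN| = 53.3 and N on the +y side, so N = (0.000, 53.30). The virtual corner opposite T is at (-32.30, 53.30). Since A1 is tangent to JW there, PW ⟂ JW and A1 meets RN tangentially, so PR is at right angles to RN, with radius 9.2, so the center P sits 9.2 in from both sides at P = (-23.10, 44.10). Then |TP| = |P − T| = 49.78.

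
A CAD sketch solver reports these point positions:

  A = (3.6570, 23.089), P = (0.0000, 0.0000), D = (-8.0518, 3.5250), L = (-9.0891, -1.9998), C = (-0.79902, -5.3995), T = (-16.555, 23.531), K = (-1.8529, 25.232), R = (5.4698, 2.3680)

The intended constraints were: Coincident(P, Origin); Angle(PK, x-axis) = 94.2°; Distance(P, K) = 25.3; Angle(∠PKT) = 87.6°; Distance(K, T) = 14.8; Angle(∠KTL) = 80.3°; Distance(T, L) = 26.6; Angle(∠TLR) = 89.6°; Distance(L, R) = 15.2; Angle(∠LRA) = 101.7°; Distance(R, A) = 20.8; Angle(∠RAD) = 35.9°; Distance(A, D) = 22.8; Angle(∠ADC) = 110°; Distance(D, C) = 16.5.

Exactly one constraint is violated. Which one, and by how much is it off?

Distance(D, C) = 16.5 — off by 5.00.

P = (0.00, 0.00) ✓; PK at 94.20° ✓; |PK| = 25.30 ✓; ∠PKT = 87.60° ✓; |KT| = 14.80 ✓; ∠KTL = 80.30° ✓; |TL| = 26.60 ✓; ∠TLR = 89.60° ✓; |LR| = 15.20 ✓; ∠LRA = 101.7° ✓; |RA| = 20.80 ✓; ∠RAD = 35.90° ✓; |AD| = 22.80 ✓; ∠ADC = 110.0° ✓; |DC| = 11.50 ✗.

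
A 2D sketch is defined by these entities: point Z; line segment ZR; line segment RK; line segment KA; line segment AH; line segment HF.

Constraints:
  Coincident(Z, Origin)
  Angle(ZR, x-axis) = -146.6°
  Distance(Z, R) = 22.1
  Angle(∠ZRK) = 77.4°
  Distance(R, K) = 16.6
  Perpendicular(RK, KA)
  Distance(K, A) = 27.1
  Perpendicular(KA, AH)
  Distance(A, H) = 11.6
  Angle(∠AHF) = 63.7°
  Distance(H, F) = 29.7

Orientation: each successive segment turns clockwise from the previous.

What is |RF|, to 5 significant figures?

18.165

Z is at the origin; ZR runs at -146.6° with length 22.1, so R = (-18.450, -12.166). ∠ZRK = 77.4° gives RK at 110.80° from the x-axis; with |RK| = 16.6, K = (-24.345, 3.3525). RK is perpendicular to KA, so KA runs at 20.800°; with |KA| = 27.1, A = (0.98886, 12.976). KA ⟂ AH, so AH runs at -69.200°; with |AH| = 11.6, H = (5.1081, 2.1319). ∠AHF = 63.7° gives HF at 174.50° from the x-axis; with |HF| = 29.7, F = (-24.455, 4.9785). Then |RF| = |F − R| = 18.165.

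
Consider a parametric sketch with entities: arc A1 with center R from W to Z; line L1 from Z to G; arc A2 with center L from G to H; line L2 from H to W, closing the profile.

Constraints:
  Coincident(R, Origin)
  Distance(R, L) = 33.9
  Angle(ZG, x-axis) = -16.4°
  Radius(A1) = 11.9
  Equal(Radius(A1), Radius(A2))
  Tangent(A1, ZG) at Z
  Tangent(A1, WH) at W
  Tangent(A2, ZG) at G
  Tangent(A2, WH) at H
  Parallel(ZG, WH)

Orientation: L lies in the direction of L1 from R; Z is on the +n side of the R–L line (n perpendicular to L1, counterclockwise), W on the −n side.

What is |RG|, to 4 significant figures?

35.93

The slot axis is L1's direction at -16.4°, so u = (cos -16.4°, sin -16.4°) = (0.9593, -0.2823) and n = (−sin -16.4°, cos -16.4°) = (0.2823, 0.9593). R is at the origin and L lies 33.9 along u from R, so L = 33.9·u = (32.52, -9.571). Tangency of A1 to both parallel lines with radius 11.9 puts Z and W at R ± 11.9·n: Z = (3.360, 11.42), W = (-3.360, -11.42). Equal radii place G and H the same way about L: G = L + 11.9·n = (35.88, 1.844), H = L − 11.9·n = (29.16, -20.99). Then |RG| = |G − R| = 35.93.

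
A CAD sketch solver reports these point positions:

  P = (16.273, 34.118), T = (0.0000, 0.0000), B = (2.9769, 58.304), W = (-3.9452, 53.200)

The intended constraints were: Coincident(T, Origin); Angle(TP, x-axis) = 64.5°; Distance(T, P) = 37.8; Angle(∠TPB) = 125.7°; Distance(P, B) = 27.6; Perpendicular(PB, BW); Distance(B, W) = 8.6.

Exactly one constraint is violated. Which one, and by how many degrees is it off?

Perpendicular(PB, BW) — off by 7.60°.

T = (0.00, 0.00) ✓; TP at 64.50° ✓; |TP| = 37.80 ✓; ∠TPB = 125.7° ✓; |PB| = 27.60 ✓; ∠(PB, BW) = 97.60° ✗; |BW| = 8.600 ✓.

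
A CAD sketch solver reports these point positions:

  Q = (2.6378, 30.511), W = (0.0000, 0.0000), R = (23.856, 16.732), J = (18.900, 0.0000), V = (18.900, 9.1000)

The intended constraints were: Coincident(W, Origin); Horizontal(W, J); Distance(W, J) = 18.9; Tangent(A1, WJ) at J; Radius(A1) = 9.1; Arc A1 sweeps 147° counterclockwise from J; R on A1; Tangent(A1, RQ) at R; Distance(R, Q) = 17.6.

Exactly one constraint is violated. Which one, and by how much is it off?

Distance(R, Q) = 17.6 — off by 7.70.

W = (0.00, 0.00) ✓; W.y = 0.00, J.y = 0.00 ✓; |WJ| = 18.90 ✓; ∠(VJ, JW) = 90.00° ✓; |VJ| = 9.100 ✓; bearing(V→R) − bearing(V→J) = 147.0° ✓; |VR| = 9.100 ✓; ∠(VR, RQ) = 90.00° ✓; |RQ| = 25.30 ✗.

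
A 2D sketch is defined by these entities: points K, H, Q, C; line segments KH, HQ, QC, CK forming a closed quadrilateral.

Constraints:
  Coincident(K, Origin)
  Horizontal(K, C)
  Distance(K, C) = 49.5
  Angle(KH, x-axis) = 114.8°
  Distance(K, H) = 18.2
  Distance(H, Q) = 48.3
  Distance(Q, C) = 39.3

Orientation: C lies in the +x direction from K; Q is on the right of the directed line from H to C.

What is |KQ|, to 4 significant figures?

30.38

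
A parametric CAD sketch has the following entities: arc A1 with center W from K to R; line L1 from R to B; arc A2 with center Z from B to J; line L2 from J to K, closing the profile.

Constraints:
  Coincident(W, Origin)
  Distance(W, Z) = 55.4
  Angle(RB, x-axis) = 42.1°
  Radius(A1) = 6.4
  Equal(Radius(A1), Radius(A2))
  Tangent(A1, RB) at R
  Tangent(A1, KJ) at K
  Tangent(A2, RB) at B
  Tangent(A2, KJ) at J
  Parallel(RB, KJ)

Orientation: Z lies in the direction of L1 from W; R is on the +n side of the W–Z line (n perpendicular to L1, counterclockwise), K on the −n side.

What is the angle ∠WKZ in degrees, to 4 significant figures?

83.41°

The slot axis is L1's direction at 42.1°, so u = (cos 42.1°, sin 42.1°) = (0.7420, 0.6704) and n = (−sin 42.1°, cos 42.1°) = (-0.6704, 0.7420). W is at the origin and Z lies 55.4 along u from W, so Z = 55.4·u = (41.11, 37.14). Tangency of A1 to both parallel lines with radius 6.4 puts R and K at W ± 6.4·n: R = (-4.291, 4.749), K = (4.291, -4.749). Then cos ∠WKZ = KW·KZ / (|KW||KZ|), giving 83.41°.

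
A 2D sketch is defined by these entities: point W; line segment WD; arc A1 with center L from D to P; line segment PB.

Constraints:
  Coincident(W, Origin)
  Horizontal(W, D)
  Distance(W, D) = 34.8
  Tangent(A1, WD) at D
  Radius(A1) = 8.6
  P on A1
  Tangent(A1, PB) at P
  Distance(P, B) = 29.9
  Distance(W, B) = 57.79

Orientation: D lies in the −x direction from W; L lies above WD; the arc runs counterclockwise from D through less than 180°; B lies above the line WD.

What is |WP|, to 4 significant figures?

30.41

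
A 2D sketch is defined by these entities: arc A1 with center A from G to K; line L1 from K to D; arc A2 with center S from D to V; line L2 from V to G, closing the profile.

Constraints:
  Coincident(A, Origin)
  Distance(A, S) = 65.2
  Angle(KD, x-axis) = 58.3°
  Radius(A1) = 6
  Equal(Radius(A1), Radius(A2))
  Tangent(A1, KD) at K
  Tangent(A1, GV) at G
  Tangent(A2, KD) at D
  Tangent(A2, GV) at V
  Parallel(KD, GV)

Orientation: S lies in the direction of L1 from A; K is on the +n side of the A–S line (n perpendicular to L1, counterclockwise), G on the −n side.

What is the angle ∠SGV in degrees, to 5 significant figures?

5.2578°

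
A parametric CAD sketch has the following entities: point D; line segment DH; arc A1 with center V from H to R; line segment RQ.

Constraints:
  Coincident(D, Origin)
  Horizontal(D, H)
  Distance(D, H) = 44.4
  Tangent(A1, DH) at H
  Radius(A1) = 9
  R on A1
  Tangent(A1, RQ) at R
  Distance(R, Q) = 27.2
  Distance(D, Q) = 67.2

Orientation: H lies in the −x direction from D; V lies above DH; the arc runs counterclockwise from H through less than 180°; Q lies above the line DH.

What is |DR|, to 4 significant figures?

41.18

D is at the origin; DH is horizontal with |DH| = 44.4 and H on the −x side, so H = (-44.40, 0.000). A1 meets DH tangentially, so VH is at right angles to DH, so V = H + (0, 9) = (-44.40, 9.000). Since VR ⟂ RQ (tangency), |VQ| = √(9.0² + 27.2²) = 28.65 regardless of where R sits on A1. So Q lies on both circle(D, 67.2) and circle(V, 28.65); the above-DH intersection is Q = (-57.76, 34.34). R is the foot of the tangent from Q: R = (-38.16, 15.49).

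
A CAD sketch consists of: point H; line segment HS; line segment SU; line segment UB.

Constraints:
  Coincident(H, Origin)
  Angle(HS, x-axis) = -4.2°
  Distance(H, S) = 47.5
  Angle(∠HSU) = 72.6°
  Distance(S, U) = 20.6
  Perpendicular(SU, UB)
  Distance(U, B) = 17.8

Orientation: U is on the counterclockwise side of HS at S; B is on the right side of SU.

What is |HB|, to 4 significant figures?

63.45

∠HSU = 72.6°, so SU runs at -4.2° + (180° − 72.6°) = 103.2° from the x-axis; with |SU| = 20.6, U = S + 20.6·(cos 103.2°, sin 103.2°) = (42.67, 16.58). The perpendicularity gives UB at right angles to SU; with |UB| = 17.8 on the right of SU, B = U + 17.8·(0.9736, 0.2284) = (60.00, 20.64). Then |HB| = |B − H| = 63.45.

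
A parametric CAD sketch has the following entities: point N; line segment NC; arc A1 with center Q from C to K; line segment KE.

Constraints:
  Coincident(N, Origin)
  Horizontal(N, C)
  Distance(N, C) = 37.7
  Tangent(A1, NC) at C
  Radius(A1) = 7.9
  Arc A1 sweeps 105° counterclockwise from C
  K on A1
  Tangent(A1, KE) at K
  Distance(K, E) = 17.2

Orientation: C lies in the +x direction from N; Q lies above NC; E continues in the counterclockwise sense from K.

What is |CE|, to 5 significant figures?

26.748

N is at the origin; NC is horizontal with |NC| = 37.7 and C on the +x side, so C = (37.700, 0.0000). Tangency of A1 to NC means the radius QC is perpendicular to NC, so Q = C + (0, 7.9) = (37.700, 7.9000). On A1, C sits at bearing -90° from Q; a 105° counterclockwise sweep puts K at bearing 15°, so K = Q + 7.9·(cos 15°, sin 15°) = (45.331, 9.9447). The tangent condition forces QK to be normal to KE, so KE runs along (−sin 15°, cos 15°); with |KE| = 17.2, E = (40.879, 26.559). Then |CE| = |E − C| = 26.748.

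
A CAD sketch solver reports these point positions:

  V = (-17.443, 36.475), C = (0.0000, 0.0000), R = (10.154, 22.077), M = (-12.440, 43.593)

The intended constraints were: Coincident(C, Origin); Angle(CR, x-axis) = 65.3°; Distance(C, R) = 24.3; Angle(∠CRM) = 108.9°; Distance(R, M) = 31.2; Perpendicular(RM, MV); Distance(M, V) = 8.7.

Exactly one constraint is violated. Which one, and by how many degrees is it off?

Perpendicular(RM, MV) — off by 8.50°.

C = (0.00, 0.00) ✓; CR at 65.30° ✓; |CR| = 24.30 ✓; ∠CRM = 108.9° ✓; |RM| = 31.20 ✓; ∠(RM, MV) = 98.50° ✗; |MV| = 8.700 ✓.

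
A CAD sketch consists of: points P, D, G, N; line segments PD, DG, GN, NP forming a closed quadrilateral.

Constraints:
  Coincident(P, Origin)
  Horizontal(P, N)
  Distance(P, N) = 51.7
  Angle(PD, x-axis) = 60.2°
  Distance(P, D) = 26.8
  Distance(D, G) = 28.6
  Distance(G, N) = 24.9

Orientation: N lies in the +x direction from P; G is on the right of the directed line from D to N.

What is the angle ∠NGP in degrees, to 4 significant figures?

171.5°

Checks: |DG| = 28.60 ✓; |GN| = 24.90 ✓.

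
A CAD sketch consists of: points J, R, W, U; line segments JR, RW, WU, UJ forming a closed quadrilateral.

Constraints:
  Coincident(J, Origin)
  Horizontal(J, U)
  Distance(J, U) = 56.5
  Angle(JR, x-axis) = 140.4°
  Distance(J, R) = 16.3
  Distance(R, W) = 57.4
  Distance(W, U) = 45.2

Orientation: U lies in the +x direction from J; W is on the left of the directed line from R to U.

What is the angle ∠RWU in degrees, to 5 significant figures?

84.907°

J is at the origin; JU is horizontal with |JU| = 56.5 and U in +x, so U = (56.5, 0). JR runs at 140.4° with |JR| = 16.3, so R = (-12.559, 10.390). W is determined by |RW| = 57.4 and |WU| = 45.2 together: it lies at the intersection of circle(R, 57.4) and circle(U, 45.2). With |RU| = 69.837, the foot of the radical line on RU is 43.880 from R and the perpendicular offset is √(57.4² − 43.880²) = 37.004. Taking the left-of-RU solution: W = (36.338, 40.454).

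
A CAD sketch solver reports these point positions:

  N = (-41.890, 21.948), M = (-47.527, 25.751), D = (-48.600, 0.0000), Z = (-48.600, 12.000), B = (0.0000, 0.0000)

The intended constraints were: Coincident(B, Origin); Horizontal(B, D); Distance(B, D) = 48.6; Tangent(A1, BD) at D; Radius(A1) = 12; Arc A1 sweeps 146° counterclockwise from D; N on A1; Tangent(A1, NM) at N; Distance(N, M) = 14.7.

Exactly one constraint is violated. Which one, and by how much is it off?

Distance(N, M) = 14.7 — off by 7.90.

B = (0.00, 0.00) ✓; B.y = 0.00, D.y = 0.00 ✓; |BD| = 48.60 ✓; ∠(ZD, DB) = 90.00° ✓; |ZD| = 12.00 ✓; bearing(Z→N) − bearing(Z→D) = 146.0° ✓; |ZN| = 12.00 ✓; ∠(ZN, NM) = 90.01° ✓; |NM| = 6.800 ✗.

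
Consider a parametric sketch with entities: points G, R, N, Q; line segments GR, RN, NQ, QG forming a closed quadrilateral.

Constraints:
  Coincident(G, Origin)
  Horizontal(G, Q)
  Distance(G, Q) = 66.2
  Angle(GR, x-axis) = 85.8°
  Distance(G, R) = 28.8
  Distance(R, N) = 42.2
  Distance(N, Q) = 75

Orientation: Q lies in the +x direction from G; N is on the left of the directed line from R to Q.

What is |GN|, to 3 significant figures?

68.6

Checks: |RN| = 42.20 ✓; |NQ| = 75.00 ✓.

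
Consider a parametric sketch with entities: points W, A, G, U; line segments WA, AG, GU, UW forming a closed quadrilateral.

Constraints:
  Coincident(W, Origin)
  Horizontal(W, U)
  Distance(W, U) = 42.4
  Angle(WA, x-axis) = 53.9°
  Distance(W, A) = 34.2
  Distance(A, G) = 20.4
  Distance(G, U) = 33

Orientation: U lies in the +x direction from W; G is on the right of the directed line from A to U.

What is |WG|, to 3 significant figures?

14.4

Checks: |AG| = 20.40 ✓; |GU| = 33.00 ✓.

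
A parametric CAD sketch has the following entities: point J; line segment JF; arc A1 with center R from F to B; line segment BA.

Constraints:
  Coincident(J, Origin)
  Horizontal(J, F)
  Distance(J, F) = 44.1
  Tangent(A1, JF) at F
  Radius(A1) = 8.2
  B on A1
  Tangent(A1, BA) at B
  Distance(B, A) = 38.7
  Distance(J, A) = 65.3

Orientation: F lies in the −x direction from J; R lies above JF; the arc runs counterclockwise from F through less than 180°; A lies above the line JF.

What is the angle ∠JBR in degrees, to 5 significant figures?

151.94°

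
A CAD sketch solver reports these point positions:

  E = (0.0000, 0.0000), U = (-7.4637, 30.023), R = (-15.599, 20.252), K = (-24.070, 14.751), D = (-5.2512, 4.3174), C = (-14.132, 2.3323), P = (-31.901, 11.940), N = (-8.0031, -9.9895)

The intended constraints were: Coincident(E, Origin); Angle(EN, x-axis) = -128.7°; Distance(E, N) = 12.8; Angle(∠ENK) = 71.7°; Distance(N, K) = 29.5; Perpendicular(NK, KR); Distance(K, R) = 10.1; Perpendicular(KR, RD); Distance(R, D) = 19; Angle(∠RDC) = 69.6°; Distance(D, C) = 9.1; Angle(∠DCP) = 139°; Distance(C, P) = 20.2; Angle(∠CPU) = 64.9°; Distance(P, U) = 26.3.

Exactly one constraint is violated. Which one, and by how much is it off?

Distance(P, U) = 26.3 — off by 4.10.

E = (0.00, 0.00) ✓; EN at -128.7° ✓; |EN| = 12.80 ✓; ∠ENK = 71.70° ✓; |NK| = 29.50 ✓; ∠(NK, KR) = 90.00° ✓; |KR| = 10.10 ✓; ∠(KR, RD) = 90.00° ✓; |RD| = 19.00 ✓; ∠RDC = 69.60° ✓; |DC| = 9.100 ✓; ∠DCP = 139.0° ✓; |CP| = 20.20 ✓; ∠CPU = 64.90° ✓; |PU| = 30.40 ✗.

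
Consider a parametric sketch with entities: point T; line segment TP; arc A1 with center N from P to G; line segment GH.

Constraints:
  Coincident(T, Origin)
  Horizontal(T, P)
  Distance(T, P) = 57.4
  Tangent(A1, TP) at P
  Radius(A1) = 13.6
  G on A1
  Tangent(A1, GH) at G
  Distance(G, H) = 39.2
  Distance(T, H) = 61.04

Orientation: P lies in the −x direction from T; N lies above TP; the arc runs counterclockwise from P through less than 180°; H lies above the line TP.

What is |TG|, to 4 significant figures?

45.40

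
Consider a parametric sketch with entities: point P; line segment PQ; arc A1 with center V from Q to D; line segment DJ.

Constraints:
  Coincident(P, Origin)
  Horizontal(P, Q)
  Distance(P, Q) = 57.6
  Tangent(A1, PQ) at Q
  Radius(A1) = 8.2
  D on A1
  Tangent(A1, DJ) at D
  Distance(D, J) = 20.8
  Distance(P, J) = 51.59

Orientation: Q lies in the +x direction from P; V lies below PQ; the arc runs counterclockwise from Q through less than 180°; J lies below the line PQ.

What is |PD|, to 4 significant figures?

50.04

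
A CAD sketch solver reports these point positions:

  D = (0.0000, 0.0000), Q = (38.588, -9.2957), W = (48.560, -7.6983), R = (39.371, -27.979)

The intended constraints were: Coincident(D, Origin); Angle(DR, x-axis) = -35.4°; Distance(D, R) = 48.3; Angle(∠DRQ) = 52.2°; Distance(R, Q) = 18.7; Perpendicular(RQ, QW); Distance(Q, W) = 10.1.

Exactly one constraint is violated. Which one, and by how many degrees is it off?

Perpendicular(RQ, QW) — off by 6.70°.

D = (0.00, 0.00) ✓; DR at -35.40° ✓; |DR| = 48.30 ✓; ∠DRQ = 52.20° ✓; |RQ| = 18.70 ✓; ∠(RQ, QW) = 83.30° ✗; |QW| = 10.10 ✓.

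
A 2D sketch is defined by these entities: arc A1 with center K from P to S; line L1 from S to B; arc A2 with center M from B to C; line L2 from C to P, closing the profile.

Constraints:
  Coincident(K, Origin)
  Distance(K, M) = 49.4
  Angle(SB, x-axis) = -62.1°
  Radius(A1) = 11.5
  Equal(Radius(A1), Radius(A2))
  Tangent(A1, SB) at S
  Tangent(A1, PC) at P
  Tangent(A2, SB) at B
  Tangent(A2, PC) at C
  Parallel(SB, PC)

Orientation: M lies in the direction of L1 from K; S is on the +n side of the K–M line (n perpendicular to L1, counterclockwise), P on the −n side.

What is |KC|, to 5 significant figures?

50.721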